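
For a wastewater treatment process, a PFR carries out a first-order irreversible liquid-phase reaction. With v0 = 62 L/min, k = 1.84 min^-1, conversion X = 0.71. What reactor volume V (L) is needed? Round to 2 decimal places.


V = (v0/k) * ln(1/(1-X))
V = (62/1.84) * ln(1/(1-0.71))
V = 33.695652 * ln(3.448276)
V = 33.695652 * 1.237874
V = 41.71 L


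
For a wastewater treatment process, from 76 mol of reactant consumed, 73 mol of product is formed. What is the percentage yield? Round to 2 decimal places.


Yield = (moles product / moles consumed) * 100%
Yield = (73 / 76) * 100
Yield = 0.9605 * 100
Yield = 96.05%


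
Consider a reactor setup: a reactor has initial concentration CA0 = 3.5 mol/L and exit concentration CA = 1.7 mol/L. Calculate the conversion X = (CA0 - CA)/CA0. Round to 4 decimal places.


X = (CA0 - CA) / CA0
X = (3.5 - 1.7) / 3.5
X = 1.8 / 3.5
X = 0.5143


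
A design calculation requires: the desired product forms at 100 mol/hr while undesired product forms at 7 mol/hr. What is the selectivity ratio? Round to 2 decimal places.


S = desired product rate / undesired product rate
S = 100 / 7
S = 14.29


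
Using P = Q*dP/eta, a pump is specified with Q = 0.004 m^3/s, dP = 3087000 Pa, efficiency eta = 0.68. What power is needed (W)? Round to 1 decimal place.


P = Q * dP / eta
P = 0.004 * 3087000 / 0.68
P = 12348.0 / 0.68
P = 18158.8 W


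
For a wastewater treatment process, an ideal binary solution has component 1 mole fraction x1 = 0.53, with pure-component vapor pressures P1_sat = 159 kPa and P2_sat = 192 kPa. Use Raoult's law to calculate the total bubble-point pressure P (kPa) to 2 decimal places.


P = x1*P1_sat + x2*P2_sat
x2 = 1 - x1 = 1 - 0.53 = 0.47
P = 0.53*159 + 0.47*192
P = 84.27 + 90.24
P = 174.51 kPa


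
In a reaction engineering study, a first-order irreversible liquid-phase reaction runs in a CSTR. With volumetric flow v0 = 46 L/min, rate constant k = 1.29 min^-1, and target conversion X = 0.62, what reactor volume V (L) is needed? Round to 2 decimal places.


V = v0 * X / (k * (1 - X))
V = 46 * 0.62 / (1.29 * (1 - 0.62))
V = 28.52 / (1.29 * 0.38)
V = 28.52 / 0.4902
V = 58.18 L


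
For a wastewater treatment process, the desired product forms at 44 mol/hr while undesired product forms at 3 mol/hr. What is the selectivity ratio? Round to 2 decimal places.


S = desired product rate / undesired product rate
S = 44 / 3
S = 14.67


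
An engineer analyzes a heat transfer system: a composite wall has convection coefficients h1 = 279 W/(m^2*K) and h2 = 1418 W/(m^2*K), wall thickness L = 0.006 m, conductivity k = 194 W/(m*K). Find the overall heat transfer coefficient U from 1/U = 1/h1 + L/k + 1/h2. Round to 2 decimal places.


1/U = 1/h1 + L/k + 1/h2
1/U = 1/279 + 0.006/194 + 1/1418
1/U = 0.0035842294 + 3.09278e-05 + 0.0007052186
1/U = 0.0043203758
U = 231.46 W/(m^2*K)


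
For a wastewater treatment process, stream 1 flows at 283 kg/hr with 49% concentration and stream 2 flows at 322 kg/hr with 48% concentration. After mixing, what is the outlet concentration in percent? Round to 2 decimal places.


Mass balance on solute: F1*x1 + F2*x2 = F3*x3
F3 = F1 + F2 = 283 + 322 = 605 kg/hr
x3 = (F1*x1 + F2*x2)/F3
x3 = (283*0.49 + 322*0.48) / 605
x3 = 48.47%


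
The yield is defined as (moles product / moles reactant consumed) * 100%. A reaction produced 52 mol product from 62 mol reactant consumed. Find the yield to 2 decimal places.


Yield = (moles product / moles consumed) * 100%
Yield = (52 / 62) * 100
Yield = 0.8387 * 100
Yield = 83.87%


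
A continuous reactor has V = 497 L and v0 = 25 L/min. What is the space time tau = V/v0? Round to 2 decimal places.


tau = V / v0
tau = 497 / 25
tau = 19.88 min


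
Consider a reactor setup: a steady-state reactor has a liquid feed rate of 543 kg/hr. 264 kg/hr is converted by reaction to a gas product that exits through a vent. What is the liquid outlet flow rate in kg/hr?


Steady-state mass balance on the main outlet: F_out = F_in - F_removed
F_out = 543 - 264
F_out = 279 kg/hr


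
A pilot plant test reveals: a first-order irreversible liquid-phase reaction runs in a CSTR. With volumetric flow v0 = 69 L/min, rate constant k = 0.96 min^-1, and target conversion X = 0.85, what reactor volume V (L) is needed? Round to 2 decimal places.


V = v0 * X / (k * (1 - X))
V = 69 * 0.85 / (0.96 * (1 - 0.85))
V = 58.65 / (0.96 * 0.15)
V = 58.65 / 0.144
V = 407.29 L


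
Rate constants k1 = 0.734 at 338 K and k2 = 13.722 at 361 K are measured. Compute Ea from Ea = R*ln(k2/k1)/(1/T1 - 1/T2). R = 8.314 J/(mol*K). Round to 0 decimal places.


Ea = R * ln(k2/k1) / (1/T1 - 1/T2)
ln(k2/k1) = ln(13.722/0.734) = 2.9282466
1/T1 - 1/T2 = 1/338 - 1/361 = 0.000188496779
Ea = 8.314 * 2.9282466 / 0.000188496779
Ea = 129156 J/mol


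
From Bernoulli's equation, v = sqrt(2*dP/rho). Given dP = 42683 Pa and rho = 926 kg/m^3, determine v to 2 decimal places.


v = sqrt(2*dP/rho)
v = sqrt(2*42683/926)
v = sqrt(92.187905)
v = 9.60 m/s


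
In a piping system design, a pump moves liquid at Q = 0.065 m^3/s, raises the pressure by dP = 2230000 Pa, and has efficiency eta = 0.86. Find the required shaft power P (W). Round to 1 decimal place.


P = Q * dP / eta
P = 0.065 * 2230000 / 0.86
P = 144950.0 / 0.86
P = 168546.5 W


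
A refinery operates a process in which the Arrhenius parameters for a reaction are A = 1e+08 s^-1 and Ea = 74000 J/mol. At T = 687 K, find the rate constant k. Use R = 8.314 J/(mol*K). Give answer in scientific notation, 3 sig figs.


k = A * exp(-Ea/(R*T))
k = 1e+08 * exp(-74000 / (8.314 * 687))
k = 1e+08 * exp(-12.955822)
k = 2.36e+02


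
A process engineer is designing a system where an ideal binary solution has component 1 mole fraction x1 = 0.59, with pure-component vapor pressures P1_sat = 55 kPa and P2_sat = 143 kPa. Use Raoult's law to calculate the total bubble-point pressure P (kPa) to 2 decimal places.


P = x1*P1_sat + x2*P2_sat
x2 = 1 - x1 = 1 - 0.59 = 0.41
P = 0.59*55 + 0.41*143
P = 32.45 + 58.63
P = 91.08 kPa


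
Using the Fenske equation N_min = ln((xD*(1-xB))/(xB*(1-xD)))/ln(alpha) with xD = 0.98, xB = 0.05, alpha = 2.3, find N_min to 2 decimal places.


N_min = ln((xD*(1-xB))/(xB*(1-xD))) / ln(alpha)
Numerator inside ln: 0.931 / 0.001 = 931.0
ln(931.0) = 6.836259
ln(alpha) = ln(2.3) = 0.832909
N_min = 6.836259 / 0.832909 = 8.21


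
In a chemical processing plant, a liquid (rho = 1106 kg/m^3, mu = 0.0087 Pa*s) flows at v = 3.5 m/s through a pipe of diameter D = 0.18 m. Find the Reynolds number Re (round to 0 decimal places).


Re = rho * v * D / mu
Re = 1106 * 3.5 * 0.18 / 0.0087
Re = 696.78 / 0.0087
Re = 80090


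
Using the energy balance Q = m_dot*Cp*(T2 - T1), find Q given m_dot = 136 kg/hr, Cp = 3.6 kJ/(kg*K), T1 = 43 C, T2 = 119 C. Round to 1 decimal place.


Q = m_dot * Cp * (T2 - T1)
Q = 136 * 3.6 * (119 - 43)
Q = 136 * 3.6 * 76
Q = 37209.6 kJ/hr


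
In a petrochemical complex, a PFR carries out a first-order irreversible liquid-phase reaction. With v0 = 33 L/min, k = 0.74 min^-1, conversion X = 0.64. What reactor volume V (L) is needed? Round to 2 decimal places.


V = (v0/k) * ln(1/(1-X))
V = (33/0.74) * ln(1/(1-0.64))
V = 44.594595 * ln(2.777778)
V = 44.594595 * 1.021651
V = 45.56 L


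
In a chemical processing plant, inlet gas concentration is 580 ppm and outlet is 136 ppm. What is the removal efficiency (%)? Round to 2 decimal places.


Efficiency = (G_in - G_out) / G_in * 100%
Efficiency = (580 - 136) / 580 * 100
Efficiency = 444 / 580 * 100
Efficiency = 76.55%


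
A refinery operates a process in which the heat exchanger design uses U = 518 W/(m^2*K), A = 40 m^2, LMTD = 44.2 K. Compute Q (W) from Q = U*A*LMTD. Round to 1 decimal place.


Q = U * A * LMTD
Q = 518 * 40 * 44.2
Q = 915824.0 W


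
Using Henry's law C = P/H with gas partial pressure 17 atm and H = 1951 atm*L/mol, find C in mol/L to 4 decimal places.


C = P / H
C = 17 / 1951
C = 0.0087 mol/L


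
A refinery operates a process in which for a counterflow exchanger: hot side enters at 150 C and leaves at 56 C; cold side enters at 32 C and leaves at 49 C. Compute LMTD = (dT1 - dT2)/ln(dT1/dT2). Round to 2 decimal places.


dT1 = Th_in - Tc_out = 150 - 49 = 101
dT2 = Th_out - Tc_in = 56 - 32 = 24
LMTD = (dT1 - dT2) / ln(dT1/dT2)
LMTD = (101 - 24) / ln(101/24)
LMTD = 53.58 K


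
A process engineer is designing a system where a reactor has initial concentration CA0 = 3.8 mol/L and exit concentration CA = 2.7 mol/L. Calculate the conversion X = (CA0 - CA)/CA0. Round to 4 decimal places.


X = (CA0 - CA) / CA0
X = (3.8 - 2.7) / 3.8
X = 1.1 / 3.8
X = 0.2895


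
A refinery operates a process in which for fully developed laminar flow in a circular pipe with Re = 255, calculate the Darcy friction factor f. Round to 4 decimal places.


f = 64 / Re
f = 64 / 255
f = 0.2510


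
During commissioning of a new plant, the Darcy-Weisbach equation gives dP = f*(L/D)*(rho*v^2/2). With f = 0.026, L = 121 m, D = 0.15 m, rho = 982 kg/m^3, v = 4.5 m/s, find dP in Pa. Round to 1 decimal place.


dP = f * (L/D) * (rho*v^2/2)
dP = 0.026 * (121/0.15) * (982*4.5^2/2)
L/D = 806.66666667
rho*v^2/2 = 982*20.25/2 = 9942.75
dP = 0.026 * 806.66666667 * 9942.75
dP = 208532.6 Pa


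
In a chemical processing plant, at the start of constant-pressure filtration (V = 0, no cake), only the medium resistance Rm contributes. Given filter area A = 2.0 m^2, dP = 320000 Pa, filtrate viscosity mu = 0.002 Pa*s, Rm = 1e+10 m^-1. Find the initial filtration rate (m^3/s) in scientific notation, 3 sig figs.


rate = A * dP / (mu * Rm)
rate = 2.0 * 320000 / (0.002 * 1e+10)
rate = 640000.0 / 2.000e+07
rate = 3.20e-02 m^3/s


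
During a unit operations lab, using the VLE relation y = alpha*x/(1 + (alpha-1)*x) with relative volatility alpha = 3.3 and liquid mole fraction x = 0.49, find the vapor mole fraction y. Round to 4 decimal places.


y = alpha*x / (1 + (alpha-1)*x)
y = 3.3*0.49 / (1 + (3.3-1)*0.49)
y = 1.617 / (1 + 1.127)
y = 1.617 / 2.127
y = 0.7602


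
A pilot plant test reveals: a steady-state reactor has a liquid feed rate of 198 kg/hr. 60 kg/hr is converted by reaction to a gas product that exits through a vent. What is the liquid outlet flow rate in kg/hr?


Steady-state mass balance on the main outlet: F_out = F_in - F_removed
F_out = 198 - 60
F_out = 138 kg/hr


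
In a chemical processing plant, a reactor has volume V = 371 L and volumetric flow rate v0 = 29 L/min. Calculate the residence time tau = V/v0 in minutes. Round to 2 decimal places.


tau = V / v0
tau = 371 / 29
tau = 12.79 min


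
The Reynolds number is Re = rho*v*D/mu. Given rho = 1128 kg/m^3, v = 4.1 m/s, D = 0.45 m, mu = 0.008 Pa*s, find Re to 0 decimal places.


Re = rho * v * D / mu
Re = 1128 * 4.1 * 0.45 / 0.008
Re = 2081.16 / 0.008
Re = 260145


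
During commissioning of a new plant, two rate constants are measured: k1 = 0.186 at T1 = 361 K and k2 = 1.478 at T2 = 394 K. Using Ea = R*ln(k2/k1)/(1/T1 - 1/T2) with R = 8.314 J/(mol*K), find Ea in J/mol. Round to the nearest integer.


Ea = R * ln(k2/k1) / (1/T1 - 1/T2)
ln(k2/k1) = ln(1.478/0.186) = 2.0726984
1/T1 - 1/T2 = 1/361 - 1/394 = 0.000232012037
Ea = 8.314 * 2.0726984 / 0.000232012037
Ea = 74274 J/mol


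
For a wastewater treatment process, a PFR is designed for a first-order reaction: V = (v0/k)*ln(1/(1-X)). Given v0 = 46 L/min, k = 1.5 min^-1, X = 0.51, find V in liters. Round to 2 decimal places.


V = (v0/k) * ln(1/(1-X))
V = (46/1.5) * ln(1/(1-0.51))
V = 30.666667 * ln(2.040816)
V = 30.666667 * 0.71335
V = 21.88 L


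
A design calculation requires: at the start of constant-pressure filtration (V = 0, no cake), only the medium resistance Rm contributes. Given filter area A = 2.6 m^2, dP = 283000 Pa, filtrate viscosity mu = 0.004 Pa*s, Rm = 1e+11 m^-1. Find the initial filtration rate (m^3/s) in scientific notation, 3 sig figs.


rate = A * dP / (mu * Rm)
rate = 2.6 * 283000 / (0.004 * 1e+11)
rate = 735800.0 / 4.000e+08
rate = 1.84e-03 m^3/s


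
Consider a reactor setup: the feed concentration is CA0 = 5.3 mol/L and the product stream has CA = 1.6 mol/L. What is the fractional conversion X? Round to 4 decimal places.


X = (CA0 - CA) / CA0
X = (5.3 - 1.6) / 5.3
X = 3.7 / 5.3
X = 0.6981


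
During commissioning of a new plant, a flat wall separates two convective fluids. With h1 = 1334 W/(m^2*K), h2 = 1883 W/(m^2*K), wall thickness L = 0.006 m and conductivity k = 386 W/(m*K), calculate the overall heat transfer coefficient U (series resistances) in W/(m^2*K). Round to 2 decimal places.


1/U = 1/h1 + L/k + 1/h2
1/U = 1/1334 + 0.006/386 + 1/1883
1/U = 0.0007496252 + 1.5544e-05 + 0.0005310674
1/U = 0.0012962366
U = 771.46 W/(m^2*K)


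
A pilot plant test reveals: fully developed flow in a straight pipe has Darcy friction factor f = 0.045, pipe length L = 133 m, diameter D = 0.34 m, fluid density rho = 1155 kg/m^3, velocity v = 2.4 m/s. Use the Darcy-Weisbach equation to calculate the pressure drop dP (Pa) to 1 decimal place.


dP = f * (L/D) * (rho*v^2/2)
dP = 0.045 * (133/0.34) * (1155*2.4^2/2)
L/D = 391.17647059
rho*v^2/2 = 1155*5.76/2 = 3326.4
dP = 0.045 * 391.17647059 * 3326.4
dP = 58554.4 Pa


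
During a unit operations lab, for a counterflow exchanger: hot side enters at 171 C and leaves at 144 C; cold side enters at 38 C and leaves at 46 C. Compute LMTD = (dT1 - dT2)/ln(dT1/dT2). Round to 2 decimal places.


dT1 = Th_in - Tc_out = 171 - 46 = 125
dT2 = Th_out - Tc_in = 144 - 38 = 106
LMTD = (dT1 - dT2) / ln(dT1/dT2)
LMTD = (125 - 106) / ln(125/106)
LMTD = 115.24 K


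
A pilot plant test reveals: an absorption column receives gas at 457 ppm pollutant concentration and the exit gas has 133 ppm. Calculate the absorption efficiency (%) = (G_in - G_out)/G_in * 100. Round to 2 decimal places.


Efficiency = (G_in - G_out) / G_in * 100%
Efficiency = (457 - 133) / 457 * 100
Efficiency = 324 / 457 * 100
Efficiency = 70.90%


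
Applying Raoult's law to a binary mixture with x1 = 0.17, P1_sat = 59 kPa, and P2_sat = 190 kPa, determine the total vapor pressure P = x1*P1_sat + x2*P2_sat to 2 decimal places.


P = x1*P1_sat + x2*P2_sat
x2 = 1 - x1 = 1 - 0.17 = 0.83
P = 0.17*59 + 0.83*190
P = 10.03 + 157.7
P = 167.73 kPa


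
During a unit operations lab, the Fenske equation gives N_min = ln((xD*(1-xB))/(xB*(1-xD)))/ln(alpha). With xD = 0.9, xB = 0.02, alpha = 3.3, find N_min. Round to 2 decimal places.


N_min = ln((xD*(1-xB))/(xB*(1-xD))) / ln(alpha)
Numerator inside ln: 0.882 / 0.002 = 441.0
ln(441.0) = 6.089045
ln(alpha) = ln(3.3) = 1.193922
N_min = 6.089045 / 1.193922 = 5.10


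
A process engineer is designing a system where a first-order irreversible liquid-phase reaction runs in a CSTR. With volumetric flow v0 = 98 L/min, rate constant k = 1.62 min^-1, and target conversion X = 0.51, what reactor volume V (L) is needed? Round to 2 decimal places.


V = v0 * X / (k * (1 - X))
V = 98 * 0.51 / (1.62 * (1 - 0.51))
V = 49.98 / (1.62 * 0.49)
V = 49.98 / 0.7938
V = 62.96 L


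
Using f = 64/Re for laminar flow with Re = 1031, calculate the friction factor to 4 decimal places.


f = 64 / Re
f = 64 / 1031
f = 0.0621


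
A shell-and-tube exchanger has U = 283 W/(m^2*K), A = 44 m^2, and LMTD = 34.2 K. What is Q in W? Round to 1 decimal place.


Q = U * A * LMTD
Q = 283 * 44 * 34.2
Q = 425858.4 W


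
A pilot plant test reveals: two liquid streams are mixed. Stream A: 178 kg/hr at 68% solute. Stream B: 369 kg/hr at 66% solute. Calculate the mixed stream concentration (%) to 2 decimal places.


Mass balance on solute: F1*x1 + F2*x2 = F3*x3
F3 = F1 + F2 = 178 + 369 = 547 kg/hr
x3 = (F1*x1 + F2*x2)/F3
x3 = (178*0.68 + 369*0.66) / 547
x3 = 66.65%


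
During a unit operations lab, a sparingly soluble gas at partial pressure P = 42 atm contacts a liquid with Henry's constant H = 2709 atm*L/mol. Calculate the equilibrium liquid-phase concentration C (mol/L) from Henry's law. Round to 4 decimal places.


C = P / H
C = 42 / 2709
C = 0.0155 mol/L


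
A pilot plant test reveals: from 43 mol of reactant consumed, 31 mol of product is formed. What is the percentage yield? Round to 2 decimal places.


Yield = (moles product / moles consumed) * 100%
Yield = (31 / 43) * 100
Yield = 0.7209 * 100
Yield = 72.09%


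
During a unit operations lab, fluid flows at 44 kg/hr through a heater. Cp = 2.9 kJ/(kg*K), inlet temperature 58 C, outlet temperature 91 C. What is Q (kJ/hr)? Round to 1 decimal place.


Q = m_dot * Cp * (T2 - T1)
Q = 44 * 2.9 * (91 - 58)
Q = 44 * 2.9 * 33
Q = 4210.8 kJ/hr


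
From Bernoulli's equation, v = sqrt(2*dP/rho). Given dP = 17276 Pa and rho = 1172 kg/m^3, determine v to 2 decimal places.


v = sqrt(2*dP/rho)
v = sqrt(2*17276/1172)
v = sqrt(29.481229)
v = 5.43 m/s


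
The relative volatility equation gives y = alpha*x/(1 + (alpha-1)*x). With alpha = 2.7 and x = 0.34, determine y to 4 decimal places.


y = alpha*x / (1 + (alpha-1)*x)
y = 2.7*0.34 / (1 + (2.7-1)*0.34)
y = 0.918 / (1 + 0.578)
y = 0.918 / 1.578
y = 0.5817


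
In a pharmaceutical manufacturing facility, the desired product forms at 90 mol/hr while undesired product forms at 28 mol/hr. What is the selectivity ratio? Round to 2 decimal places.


S = desired product rate / undesired product rate
S = 90 / 28
S = 3.21


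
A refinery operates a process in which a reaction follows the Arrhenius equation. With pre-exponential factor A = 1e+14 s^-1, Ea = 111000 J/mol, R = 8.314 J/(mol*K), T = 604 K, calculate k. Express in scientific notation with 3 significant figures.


k = A * exp(-Ea/(R*T))
k = 1e+14 * exp(-111000 / (8.314 * 604))
k = 1e+14 * exp(-22.104262)
k = 2.51e+04


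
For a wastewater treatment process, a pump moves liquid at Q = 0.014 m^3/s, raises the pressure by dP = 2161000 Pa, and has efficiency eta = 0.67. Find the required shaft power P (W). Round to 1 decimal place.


P = Q * dP / eta
P = 0.014 * 2161000 / 0.67
P = 30254.0 / 0.67
P = 45155.2 W


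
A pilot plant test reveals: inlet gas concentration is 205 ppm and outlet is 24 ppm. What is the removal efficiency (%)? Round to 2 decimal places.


Efficiency = (G_in - G_out) / G_in * 100%
Efficiency = (205 - 24) / 205 * 100
Efficiency = 181 / 205 * 100
Efficiency = 88.29%


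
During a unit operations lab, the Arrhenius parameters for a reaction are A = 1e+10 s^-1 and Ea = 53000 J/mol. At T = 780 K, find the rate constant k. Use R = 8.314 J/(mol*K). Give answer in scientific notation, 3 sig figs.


k = A * exp(-Ea/(R*T))
k = 1e+10 * exp(-53000 / (8.314 * 780))
k = 1e+10 * exp(-8.172807)
k = 2.82e+06


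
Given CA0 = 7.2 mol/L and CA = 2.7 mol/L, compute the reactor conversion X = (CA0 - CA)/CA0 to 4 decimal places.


X = (CA0 - CA) / CA0
X = (7.2 - 2.7) / 7.2
X = 4.5 / 7.2
X = 0.6250


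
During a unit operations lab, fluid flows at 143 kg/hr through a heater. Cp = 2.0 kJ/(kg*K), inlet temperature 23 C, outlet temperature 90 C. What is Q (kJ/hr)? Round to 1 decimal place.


Q = m_dot * Cp * (T2 - T1)
Q = 143 * 2.0 * (90 - 23)
Q = 143 * 2.0 * 67
Q = 19162.0 kJ/hr


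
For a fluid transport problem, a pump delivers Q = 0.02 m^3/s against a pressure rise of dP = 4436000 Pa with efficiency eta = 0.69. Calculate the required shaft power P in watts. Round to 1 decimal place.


P = Q * dP / eta
P = 0.02 * 4436000 / 0.69
P = 88720.0 / 0.69
P = 128579.7 W


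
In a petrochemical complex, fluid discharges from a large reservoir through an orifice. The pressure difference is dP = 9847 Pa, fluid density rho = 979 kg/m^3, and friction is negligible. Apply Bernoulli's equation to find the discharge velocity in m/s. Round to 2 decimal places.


v = sqrt(2*dP/rho)
v = sqrt(2*9847/979)
v = sqrt(20.116445)
v = 4.49 m/s


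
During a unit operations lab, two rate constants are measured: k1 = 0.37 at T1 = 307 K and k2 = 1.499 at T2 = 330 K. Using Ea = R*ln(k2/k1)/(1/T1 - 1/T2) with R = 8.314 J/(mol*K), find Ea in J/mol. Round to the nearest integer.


Ea = R * ln(k2/k1) / (1/T1 - 1/T2)
ln(k2/k1) = ln(1.499/0.37) = 1.3990505
1/T1 - 1/T2 = 1/307 - 1/330 = 0.00022702596
Ea = 8.314 * 1.3990505 / 0.00022702596
Ea = 51235 J/mol


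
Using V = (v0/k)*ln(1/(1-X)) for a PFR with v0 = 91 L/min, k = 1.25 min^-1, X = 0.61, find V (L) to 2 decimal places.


V = (v0/k) * ln(1/(1-X))
V = (91/1.25) * ln(1/(1-0.61))
V = 72.8 * ln(2.564103)
V = 72.8 * 0.941609
V = 68.55 L


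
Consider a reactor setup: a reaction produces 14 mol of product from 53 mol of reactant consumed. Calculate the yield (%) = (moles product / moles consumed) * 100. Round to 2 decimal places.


Yield = (moles product / moles consumed) * 100%
Yield = (14 / 53) * 100
Yield = 0.2642 * 100
Yield = 26.42%


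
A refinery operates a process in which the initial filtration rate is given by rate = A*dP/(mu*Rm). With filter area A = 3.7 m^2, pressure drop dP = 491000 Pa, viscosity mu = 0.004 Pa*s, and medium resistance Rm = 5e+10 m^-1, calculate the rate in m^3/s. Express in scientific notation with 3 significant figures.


rate = A * dP / (mu * Rm)
rate = 3.7 * 491000 / (0.004 * 5e+10)
rate = 1816700.0 / 2.000e+08
rate = 9.08e-03 m^3/s


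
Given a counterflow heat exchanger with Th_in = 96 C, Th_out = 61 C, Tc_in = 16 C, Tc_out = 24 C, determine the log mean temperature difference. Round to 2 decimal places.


dT1 = Th_in - Tc_out = 96 - 24 = 72
dT2 = Th_out - Tc_in = 61 - 16 = 45
LMTD = (dT1 - dT2) / ln(dT1/dT2)
LMTD = (72 - 45) / ln(72/45)
LMTD = 57.45 K


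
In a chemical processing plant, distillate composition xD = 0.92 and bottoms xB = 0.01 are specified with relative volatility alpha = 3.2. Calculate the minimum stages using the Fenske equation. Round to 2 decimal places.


N_min = ln((xD*(1-xB))/(xB*(1-xD))) / ln(alpha)
Numerator inside ln: 0.9108 / 0.0008 = 1138.5
ln(1138.5) = 7.037467
ln(alpha) = ln(3.2) = 1.163151
N_min = 7.037467 / 1.163151 = 6.05


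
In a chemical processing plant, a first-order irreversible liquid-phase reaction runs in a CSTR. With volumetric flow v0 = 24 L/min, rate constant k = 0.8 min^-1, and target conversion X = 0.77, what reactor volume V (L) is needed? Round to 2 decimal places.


V = v0 * X / (k * (1 - X))
V = 24 * 0.77 / (0.8 * (1 - 0.77))
V = 18.48 / (0.8 * 0.23)
V = 18.48 / 0.184
V = 100.43 L


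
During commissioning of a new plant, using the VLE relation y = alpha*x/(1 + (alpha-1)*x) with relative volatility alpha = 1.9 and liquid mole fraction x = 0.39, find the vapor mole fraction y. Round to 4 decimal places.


y = alpha*x / (1 + (alpha-1)*x)
y = 1.9*0.39 / (1 + (1.9-1)*0.39)
y = 0.741 / (1 + 0.351)
y = 0.741 / 1.351
y = 0.5485


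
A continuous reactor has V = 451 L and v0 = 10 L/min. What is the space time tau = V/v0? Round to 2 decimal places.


tau = V / v0
tau = 451 / 10
tau = 45.10 min


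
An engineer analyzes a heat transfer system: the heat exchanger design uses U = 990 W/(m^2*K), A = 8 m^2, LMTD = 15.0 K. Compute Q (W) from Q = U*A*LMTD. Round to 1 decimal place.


Q = U * A * LMTD
Q = 990 * 8 * 15.0
Q = 118800.0 W


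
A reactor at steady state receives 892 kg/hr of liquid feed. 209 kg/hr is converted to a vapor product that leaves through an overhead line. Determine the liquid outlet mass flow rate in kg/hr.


Steady-state mass balance on the main outlet: F_out = F_in - F_removed
F_out = 892 - 209
F_out = 683 kg/hr


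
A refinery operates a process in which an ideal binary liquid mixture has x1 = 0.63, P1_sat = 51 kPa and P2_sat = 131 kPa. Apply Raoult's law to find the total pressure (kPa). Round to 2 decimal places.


P = x1*P1_sat + x2*P2_sat
x2 = 1 - x1 = 1 - 0.63 = 0.37
P = 0.63*51 + 0.37*131
P = 32.13 + 48.47
P = 80.60 kPa


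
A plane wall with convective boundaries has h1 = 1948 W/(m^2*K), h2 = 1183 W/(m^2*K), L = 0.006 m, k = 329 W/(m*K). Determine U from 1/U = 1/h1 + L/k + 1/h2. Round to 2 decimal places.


1/U = 1/h1 + L/k + 1/h2
1/U = 1/1948 + 0.006/329 + 1/1183
1/U = 0.000513347 + 1.82371e-05 + 0.0008453085
1/U = 0.0013768926
U = 726.27 W/(m^2*K)


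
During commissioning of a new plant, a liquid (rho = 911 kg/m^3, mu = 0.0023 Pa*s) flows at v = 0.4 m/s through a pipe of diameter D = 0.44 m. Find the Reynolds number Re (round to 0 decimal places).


Re = rho * v * D / mu
Re = 911 * 0.4 * 0.44 / 0.0023
Re = 160.336 / 0.0023
Re = 69711


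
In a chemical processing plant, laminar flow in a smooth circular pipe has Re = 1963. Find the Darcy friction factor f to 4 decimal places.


f = 64 / Re
f = 64 / 1963
f = 0.0326


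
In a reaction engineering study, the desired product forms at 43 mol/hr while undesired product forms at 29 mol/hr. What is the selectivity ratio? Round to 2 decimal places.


S = desired product rate / undesired product rate
S = 43 / 29
S = 1.48


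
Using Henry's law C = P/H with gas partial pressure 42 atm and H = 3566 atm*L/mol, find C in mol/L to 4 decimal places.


C = P / H
C = 42 / 3566
C = 0.0118 mol/L


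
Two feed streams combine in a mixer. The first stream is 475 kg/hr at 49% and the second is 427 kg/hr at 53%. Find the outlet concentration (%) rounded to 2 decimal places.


Mass balance on solute: F1*x1 + F2*x2 = F3*x3
F3 = F1 + F2 = 475 + 427 = 902 kg/hr
x3 = (F1*x1 + F2*x2)/F3
x3 = (475*0.49 + 427*0.53) / 902
x3 = 50.89%


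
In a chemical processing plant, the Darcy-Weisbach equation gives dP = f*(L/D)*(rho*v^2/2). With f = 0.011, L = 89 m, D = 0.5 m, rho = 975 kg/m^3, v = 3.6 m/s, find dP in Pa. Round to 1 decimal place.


dP = f * (L/D) * (rho*v^2/2)
dP = 0.011 * (89/0.5) * (975*3.6^2/2)
L/D = 178.0
rho*v^2/2 = 975*12.96/2 = 6318.0
dP = 0.011 * 178.0 * 6318.0
dP = 12370.6 Pa


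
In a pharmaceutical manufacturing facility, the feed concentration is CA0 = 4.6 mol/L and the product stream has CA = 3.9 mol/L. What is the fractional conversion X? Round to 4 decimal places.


X = (CA0 - CA) / CA0
X = (4.6 - 3.9) / 4.6
X = 0.7 / 4.6
X = 0.1522


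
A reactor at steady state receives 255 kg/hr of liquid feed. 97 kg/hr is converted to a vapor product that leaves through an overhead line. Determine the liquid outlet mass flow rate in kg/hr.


Steady-state mass balance on the main outlet: F_out = F_in - F_removed
F_out = 255 - 97
F_out = 158 kg/hr


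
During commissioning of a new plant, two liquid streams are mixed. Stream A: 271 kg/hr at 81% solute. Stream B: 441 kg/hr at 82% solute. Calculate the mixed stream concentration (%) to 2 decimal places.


Mass balance on solute: F1*x1 + F2*x2 = F3*x3
F3 = F1 + F2 = 271 + 441 = 712 kg/hr
x3 = (F1*x1 + F2*x2)/F3
x3 = (271*0.81 + 441*0.82) / 712
x3 = 81.62%


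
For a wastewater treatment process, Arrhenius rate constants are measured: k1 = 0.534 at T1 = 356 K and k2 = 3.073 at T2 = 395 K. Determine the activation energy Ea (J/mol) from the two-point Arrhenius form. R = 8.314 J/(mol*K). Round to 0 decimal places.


Ea = R * ln(k2/k1) / (1/T1 - 1/T2)
ln(k2/k1) = ln(3.073/0.534) = 1.7500137
1/T1 - 1/T2 = 1/356 - 1/395 = 0.000277343194
Ea = 8.314 * 1.7500137 / 0.000277343194
Ea = 52461 J/mol


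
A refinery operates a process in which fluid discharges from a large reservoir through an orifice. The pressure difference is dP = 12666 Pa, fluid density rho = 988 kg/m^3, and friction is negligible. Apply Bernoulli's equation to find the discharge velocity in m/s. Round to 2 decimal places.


v = sqrt(2*dP/rho)
v = sqrt(2*12666/988)
v = sqrt(25.639676)
v = 5.06 m/s


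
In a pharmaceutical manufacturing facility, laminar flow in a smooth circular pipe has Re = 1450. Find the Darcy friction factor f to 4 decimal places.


f = 64 / Re
f = 64 / 1450
f = 0.0441


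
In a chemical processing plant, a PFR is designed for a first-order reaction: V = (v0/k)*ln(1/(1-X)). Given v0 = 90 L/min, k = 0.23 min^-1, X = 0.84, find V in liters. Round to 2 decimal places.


V = (v0/k) * ln(1/(1-X))
V = (90/0.23) * ln(1/(1-0.84))
V = 391.304348 * ln(6.25)
V = 391.304348 * 1.832581
V = 717.10 L


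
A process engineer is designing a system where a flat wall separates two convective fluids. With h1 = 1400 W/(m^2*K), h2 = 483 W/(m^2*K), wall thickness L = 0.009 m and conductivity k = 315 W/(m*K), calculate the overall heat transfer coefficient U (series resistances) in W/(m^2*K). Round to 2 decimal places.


1/U = 1/h1 + L/k + 1/h2
1/U = 1/1400 + 0.009/315 + 1/483
1/U = 0.0007142857 + 2.85714e-05 + 0.0020703934
1/U = 0.0028132505
U = 355.46 W/(m^2*K)


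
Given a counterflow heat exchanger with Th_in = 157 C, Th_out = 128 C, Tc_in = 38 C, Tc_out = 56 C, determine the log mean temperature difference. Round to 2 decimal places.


dT1 = Th_in - Tc_out = 157 - 56 = 101
dT2 = Th_out - Tc_in = 128 - 38 = 90
LMTD = (dT1 - dT2) / ln(dT1/dT2)
LMTD = (101 - 90) / ln(101/90)
LMTD = 95.39 K


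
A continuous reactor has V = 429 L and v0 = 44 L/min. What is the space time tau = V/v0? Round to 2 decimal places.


tau = V / v0
tau = 429 / 44
tau = 9.75 min


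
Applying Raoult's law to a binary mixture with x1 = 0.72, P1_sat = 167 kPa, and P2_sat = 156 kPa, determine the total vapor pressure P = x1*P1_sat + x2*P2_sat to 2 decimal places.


P = x1*P1_sat + x2*P2_sat
x2 = 1 - x1 = 1 - 0.72 = 0.28
P = 0.72*167 + 0.28*156
P = 120.24 + 43.68
P = 163.92 kPa


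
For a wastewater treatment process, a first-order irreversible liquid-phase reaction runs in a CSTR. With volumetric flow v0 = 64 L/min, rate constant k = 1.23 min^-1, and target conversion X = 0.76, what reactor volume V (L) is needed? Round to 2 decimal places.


V = v0 * X / (k * (1 - X))
V = 64 * 0.76 / (1.23 * (1 - 0.76))
V = 48.64 / (1.23 * 0.24)
V = 48.64 / 0.2952
V = 164.77 L


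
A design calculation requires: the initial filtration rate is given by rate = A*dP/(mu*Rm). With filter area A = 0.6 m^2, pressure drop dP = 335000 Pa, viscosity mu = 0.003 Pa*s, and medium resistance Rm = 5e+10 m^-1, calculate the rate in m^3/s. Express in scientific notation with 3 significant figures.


rate = A * dP / (mu * Rm)
rate = 0.6 * 335000 / (0.003 * 5e+10)
rate = 201000.0 / 1.500e+08
rate = 1.34e-03 m^3/s


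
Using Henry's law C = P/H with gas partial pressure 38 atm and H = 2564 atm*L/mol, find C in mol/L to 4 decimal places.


C = P / H
C = 38 / 2564
C = 0.0148 mol/L


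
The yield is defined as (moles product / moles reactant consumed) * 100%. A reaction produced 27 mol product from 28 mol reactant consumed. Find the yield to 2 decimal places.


Yield = (moles product / moles consumed) * 100%
Yield = (27 / 28) * 100
Yield = 0.9643 * 100
Yield = 96.43%


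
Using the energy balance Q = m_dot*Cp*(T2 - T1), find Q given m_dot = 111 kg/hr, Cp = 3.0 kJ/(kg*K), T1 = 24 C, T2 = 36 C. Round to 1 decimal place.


Q = m_dot * Cp * (T2 - T1)
Q = 111 * 3.0 * (36 - 24)
Q = 111 * 3.0 * 12
Q = 3996.0 kJ/hr


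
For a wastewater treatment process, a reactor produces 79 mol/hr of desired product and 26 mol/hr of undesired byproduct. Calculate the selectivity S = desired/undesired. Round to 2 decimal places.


S = desired product rate / undesired product rate
S = 79 / 26
S = 3.04


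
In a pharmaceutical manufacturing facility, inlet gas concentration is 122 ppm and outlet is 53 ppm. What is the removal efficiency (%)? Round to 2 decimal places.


Efficiency = (G_in - G_out) / G_in * 100%
Efficiency = (122 - 53) / 122 * 100
Efficiency = 69 / 122 * 100
Efficiency = 56.56%


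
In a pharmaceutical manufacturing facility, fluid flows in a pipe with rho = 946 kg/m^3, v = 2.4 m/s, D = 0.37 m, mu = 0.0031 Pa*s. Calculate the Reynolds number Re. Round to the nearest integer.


Re = rho * v * D / mu
Re = 946 * 2.4 * 0.37 / 0.0031
Re = 840.048 / 0.0031
Re = 270983


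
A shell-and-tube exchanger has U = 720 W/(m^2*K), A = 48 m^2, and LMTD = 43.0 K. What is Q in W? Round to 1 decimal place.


Q = U * A * LMTD
Q = 720 * 48 * 43.0
Q = 1486080.0 W


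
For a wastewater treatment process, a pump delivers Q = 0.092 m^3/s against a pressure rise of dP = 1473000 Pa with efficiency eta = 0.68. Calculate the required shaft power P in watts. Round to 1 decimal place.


P = Q * dP / eta
P = 0.092 * 1473000 / 0.68
P = 135516.0 / 0.68
P = 199288.2 W


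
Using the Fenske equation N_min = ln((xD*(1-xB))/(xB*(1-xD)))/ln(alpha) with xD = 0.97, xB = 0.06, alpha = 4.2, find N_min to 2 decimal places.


N_min = ln((xD*(1-xB))/(xB*(1-xD))) / ln(alpha)
Numerator inside ln: 0.9118 / 0.0018 = 506.555556
ln(506.555556) = 6.227634
ln(alpha) = ln(4.2) = 1.435085
N_min = 6.227634 / 1.435085 = 4.34


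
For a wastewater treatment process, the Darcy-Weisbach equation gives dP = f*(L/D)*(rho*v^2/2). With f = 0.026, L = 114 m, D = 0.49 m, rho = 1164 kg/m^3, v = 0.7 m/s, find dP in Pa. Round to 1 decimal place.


dP = f * (L/D) * (rho*v^2/2)
dP = 0.026 * (114/0.49) * (1164*0.7^2/2)
L/D = 232.65306122
rho*v^2/2 = 1164*0.49/2 = 285.18
dP = 0.026 * 232.65306122 * 285.18
dP = 1725.0 Pa


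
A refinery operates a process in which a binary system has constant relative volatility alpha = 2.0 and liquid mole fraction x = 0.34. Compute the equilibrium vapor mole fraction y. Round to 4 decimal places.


y = alpha*x / (1 + (alpha-1)*x)
y = 2.0*0.34 / (1 + (2.0-1)*0.34)
y = 0.68 / (1 + 0.34)
y = 0.68 / 1.34
y = 0.5075


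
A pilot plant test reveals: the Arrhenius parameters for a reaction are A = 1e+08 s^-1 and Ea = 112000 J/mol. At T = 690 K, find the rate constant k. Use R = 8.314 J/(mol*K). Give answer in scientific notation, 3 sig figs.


k = A * exp(-Ea/(R*T))
k = 1e+08 * exp(-112000 / (8.314 * 690))
k = 1e+08 * exp(-19.523556)
k = 3.32e-01


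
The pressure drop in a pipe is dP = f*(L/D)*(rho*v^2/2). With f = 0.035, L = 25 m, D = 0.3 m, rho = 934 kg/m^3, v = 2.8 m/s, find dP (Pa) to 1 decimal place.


dP = f * (L/D) * (rho*v^2/2)
dP = 0.035 * (25/0.3) * (934*2.8^2/2)
L/D = 83.33333333
rho*v^2/2 = 934*7.84/2 = 3661.28
dP = 0.035 * 83.33333333 * 3661.28
dP = 10678.7 Pa


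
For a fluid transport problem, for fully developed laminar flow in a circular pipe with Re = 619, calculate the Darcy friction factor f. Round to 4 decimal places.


f = 64 / Re
f = 64 / 619
f = 0.1034


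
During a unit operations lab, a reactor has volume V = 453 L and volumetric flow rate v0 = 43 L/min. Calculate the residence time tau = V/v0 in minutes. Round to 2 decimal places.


tau = V / v0
tau = 453 / 43
tau = 10.53 min


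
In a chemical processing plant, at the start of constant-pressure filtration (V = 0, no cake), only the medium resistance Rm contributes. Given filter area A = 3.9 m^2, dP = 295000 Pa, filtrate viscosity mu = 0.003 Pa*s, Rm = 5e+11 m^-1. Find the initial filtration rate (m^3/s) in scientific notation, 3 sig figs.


rate = A * dP / (mu * Rm)
rate = 3.9 * 295000 / (0.003 * 5e+11)
rate = 1150500.0 / 1.500e+09
rate = 7.67e-04 m^3/s


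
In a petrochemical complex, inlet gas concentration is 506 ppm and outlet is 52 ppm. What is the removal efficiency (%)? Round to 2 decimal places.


Efficiency = (G_in - G_out) / G_in * 100%
Efficiency = (506 - 52) / 506 * 100
Efficiency = 454 / 506 * 100
Efficiency = 89.72%


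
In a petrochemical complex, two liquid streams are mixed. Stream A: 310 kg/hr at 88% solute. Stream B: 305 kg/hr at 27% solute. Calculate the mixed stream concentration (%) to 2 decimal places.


Mass balance on solute: F1*x1 + F2*x2 = F3*x3
F3 = F1 + F2 = 310 + 305 = 615 kg/hr
x3 = (F1*x1 + F2*x2)/F3
x3 = (310*0.88 + 305*0.27) / 615
x3 = 57.75%


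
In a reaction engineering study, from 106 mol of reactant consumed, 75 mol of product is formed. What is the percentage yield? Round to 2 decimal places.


Yield = (moles product / moles consumed) * 100%
Yield = (75 / 106) * 100
Yield = 0.7075 * 100
Yield = 70.75%


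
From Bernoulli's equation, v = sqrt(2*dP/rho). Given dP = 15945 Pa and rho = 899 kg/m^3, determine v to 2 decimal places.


v = sqrt(2*dP/rho)
v = sqrt(2*15945/899)
v = sqrt(35.472747)
v = 5.96 m/s


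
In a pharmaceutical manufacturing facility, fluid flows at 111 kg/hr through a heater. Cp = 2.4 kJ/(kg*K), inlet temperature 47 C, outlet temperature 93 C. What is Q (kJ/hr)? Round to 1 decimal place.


Q = m_dot * Cp * (T2 - T1)
Q = 111 * 2.4 * (93 - 47)
Q = 111 * 2.4 * 46
Q = 12254.4 kJ/hr


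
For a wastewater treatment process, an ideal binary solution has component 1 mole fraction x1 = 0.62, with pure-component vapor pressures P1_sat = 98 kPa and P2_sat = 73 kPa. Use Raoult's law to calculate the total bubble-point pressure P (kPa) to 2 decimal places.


P = x1*P1_sat + x2*P2_sat
x2 = 1 - x1 = 1 - 0.62 = 0.38
P = 0.62*98 + 0.38*73
P = 60.76 + 27.74
P = 88.50 kPa


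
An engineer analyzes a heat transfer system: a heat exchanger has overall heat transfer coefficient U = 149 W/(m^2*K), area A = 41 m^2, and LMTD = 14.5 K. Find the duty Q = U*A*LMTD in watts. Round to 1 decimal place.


Q = U * A * LMTD
Q = 149 * 41 * 14.5
Q = 88580.5 W


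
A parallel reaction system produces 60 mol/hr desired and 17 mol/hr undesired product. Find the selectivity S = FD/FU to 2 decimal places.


S = desired product rate / undesired product rate
S = 60 / 17
S = 3.53


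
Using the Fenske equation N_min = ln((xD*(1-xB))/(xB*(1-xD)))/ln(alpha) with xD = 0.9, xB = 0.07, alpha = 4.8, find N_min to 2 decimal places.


N_min = ln((xD*(1-xB))/(xB*(1-xD))) / ln(alpha)
Numerator inside ln: 0.837 / 0.007 = 119.571429
ln(119.571429) = 4.783914
ln(alpha) = ln(4.8) = 1.568616
N_min = 4.783914 / 1.568616 = 3.05


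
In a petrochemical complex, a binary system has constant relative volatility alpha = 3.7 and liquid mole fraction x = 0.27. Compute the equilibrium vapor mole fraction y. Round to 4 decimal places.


y = alpha*x / (1 + (alpha-1)*x)
y = 3.7*0.27 / (1 + (3.7-1)*0.27)
y = 0.999 / (1 + 0.729)
y = 0.999 / 1.729
y = 0.5778


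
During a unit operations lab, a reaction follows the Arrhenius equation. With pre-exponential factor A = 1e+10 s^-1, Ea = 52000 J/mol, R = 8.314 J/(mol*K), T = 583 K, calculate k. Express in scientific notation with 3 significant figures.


k = A * exp(-Ea/(R*T))
k = 1e+10 * exp(-52000 / (8.314 * 583))
k = 1e+10 * exp(-10.728148)
k = 2.19e+05


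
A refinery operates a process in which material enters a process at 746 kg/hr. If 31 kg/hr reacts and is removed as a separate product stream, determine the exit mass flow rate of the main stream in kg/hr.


Steady-state mass balance on the main outlet: F_out = F_in - F_removed
F_out = 746 - 31
F_out = 715 kg/hr


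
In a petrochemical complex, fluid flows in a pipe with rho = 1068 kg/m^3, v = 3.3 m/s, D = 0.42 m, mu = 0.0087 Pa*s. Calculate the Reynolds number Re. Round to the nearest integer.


Re = rho * v * D / mu
Re = 1068 * 3.3 * 0.42 / 0.0087
Re = 1480.248 / 0.0087
Re = 170143


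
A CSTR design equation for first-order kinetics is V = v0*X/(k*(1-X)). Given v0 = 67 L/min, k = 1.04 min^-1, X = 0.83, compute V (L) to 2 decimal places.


V = v0 * X / (k * (1 - X))
V = 67 * 0.83 / (1.04 * (1 - 0.83))
V = 55.61 / (1.04 * 0.17)
V = 55.61 / 0.1768
V = 314.54 L


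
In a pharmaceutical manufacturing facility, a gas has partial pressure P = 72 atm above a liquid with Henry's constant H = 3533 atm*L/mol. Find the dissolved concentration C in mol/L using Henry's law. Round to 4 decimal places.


C = P / H
C = 72 / 3533
C = 0.0204 mol/L


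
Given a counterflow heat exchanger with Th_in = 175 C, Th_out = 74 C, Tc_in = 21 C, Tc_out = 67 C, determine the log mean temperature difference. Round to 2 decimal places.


dT1 = Th_in - Tc_out = 175 - 67 = 108
dT2 = Th_out - Tc_in = 74 - 21 = 53
LMTD = (dT1 - dT2) / ln(dT1/dT2)
LMTD = (108 - 53) / ln(108/53)
LMTD = 77.26 K


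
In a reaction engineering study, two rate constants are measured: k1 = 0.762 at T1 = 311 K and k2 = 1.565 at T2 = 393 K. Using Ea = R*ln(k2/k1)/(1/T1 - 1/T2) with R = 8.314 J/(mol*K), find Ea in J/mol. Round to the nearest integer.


Ea = R * ln(k2/k1) / (1/T1 - 1/T2)
ln(k2/k1) = ln(1.565/0.762) = 0.7196945
1/T1 - 1/T2 = 1/311 - 1/393 = 0.000670904822
Ea = 8.314 * 0.7196945 / 0.000670904822
Ea = 8919 J/mol
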